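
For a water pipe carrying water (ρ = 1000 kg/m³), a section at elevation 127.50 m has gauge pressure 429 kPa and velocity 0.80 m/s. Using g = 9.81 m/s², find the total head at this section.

Pressure head ψ = P/(ρg) = 429×1000 / (1000 × 9.81) = 43.73 m.
Velocity head = v²/(2g) = 0.80² / (2 × 9.81) = 0.033 m.
h = z + ψ + v²/(2g) = 127.50 + 43.73 + 0.033 = 171.26 m.

h ≈ 171.26 m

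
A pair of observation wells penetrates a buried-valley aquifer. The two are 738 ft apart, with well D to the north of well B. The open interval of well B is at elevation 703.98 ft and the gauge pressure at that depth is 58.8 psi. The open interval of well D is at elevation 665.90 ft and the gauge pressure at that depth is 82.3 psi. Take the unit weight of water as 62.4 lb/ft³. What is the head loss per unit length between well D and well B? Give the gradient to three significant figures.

i ≈ 0.0219 ft/ft

Pressure head at well B: ψ = 144·P/γ = 144 × 58.8 / 62.4 = 135.69 ft.
Total head at well B: h = z + ψ = 703.98 + 135.69 = 839.67 ft.
Pressure head at well D: ψ = 144·P/γ = 144 × 82.3 / 62.4 = 189.92 ft.
Total head at well D: h = z + ψ = 665.90 + 189.92 = 855.82 ft.
Head difference: h(well B) − h(well D) = 839.67 − 855.82 = -16.15 ft.
Hydraulic gradient: i = |Δh| / L = 16.15 / 738 = 0.0219.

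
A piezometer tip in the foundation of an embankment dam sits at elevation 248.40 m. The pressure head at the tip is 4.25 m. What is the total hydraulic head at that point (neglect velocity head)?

h = z + ψ = 248.40 + 4.25 = 252.65 m.

h ≈ 252.65 m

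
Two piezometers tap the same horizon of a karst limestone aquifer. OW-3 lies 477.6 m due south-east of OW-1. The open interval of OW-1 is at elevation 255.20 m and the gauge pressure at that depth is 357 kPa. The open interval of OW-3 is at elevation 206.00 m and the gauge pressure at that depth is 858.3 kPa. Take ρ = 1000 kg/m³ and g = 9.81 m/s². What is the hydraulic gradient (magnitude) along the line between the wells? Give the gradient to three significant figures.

i ≈ 0.00398

Pressure head at OW-1: ψ = P/(ρg) = 357×1000 / (1000 × 9.81) = 36.39 m.
Total head at OW-1: h = z + ψ = 255.20 + 36.39 = 291.59 m.
Pressure head at OW-3: ψ = P/(ρg) = 858.3×1000 / (1000 × 9.81) = 87.49 m.
Total head at OW-3: h = z + ψ = 206.00 + 87.49 = 293.49 m.
Head difference: h(OW-1) − h(OW-3) = 291.59 − 293.49 = -1.90 m.
Hydraulic gradient: i = |Δh| / L = 1.90 / 477.6 = 0.00398.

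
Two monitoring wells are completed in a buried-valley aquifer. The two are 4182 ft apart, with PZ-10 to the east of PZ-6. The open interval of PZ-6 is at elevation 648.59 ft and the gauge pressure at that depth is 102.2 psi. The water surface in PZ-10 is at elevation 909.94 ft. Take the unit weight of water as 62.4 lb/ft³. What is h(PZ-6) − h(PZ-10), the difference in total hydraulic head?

Pressure head at PZ-6: ψ = 144·P/γ = 144 × 102.2 / 62.4 = 235.85 ft.
Total head at PZ-6: h = z + ψ = 648.59 + 235.85 = 884.44 ft.
Total head at PZ-10: h = 909.94 ft (water level in the piezometer is the total head).
Head difference: h(PZ-6) − h(PZ-10) = 884.44 − 909.94 = -25.50 ft.

Δh ≈ -25.50 ft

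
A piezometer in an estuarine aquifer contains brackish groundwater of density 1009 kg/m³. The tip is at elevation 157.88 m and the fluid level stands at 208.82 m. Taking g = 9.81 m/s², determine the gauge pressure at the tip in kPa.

P ≈ 504 kPa

Pressure head ψ = h − z = 208.82 − 157.88 = 50.94 m.
P = ρgψ = 1009 × 9.81 × 50.94 = 504219 Pa ≈ 504 kPa.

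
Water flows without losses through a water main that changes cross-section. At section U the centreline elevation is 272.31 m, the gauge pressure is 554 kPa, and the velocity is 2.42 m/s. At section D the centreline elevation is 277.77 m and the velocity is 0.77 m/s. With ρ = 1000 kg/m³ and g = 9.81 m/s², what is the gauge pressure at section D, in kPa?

P₂ ≈ 503 kPa

Pressure head at U: ψ₁ = P₁/(ρg) = 554×1000 / (1000 × 9.81) = 56.47 m.
Velocity heads: v₁²/2g = 2.42²/19.62 = 0.298 m; v₂²/2g = 0.77²/19.62 = 0.030 m.
Total head H = z₁ + ψ₁ + v₁²/2g = 272.31 + 56.47 + 0.298 = 329.08 m.
ψ₂ = H − z₂ − v₂²/2g = 329.08 − 277.77 − 0.030 = 51.28 m.
P₂ = ρgψ₂ = 1000 × 9.81 × 51.28 ≈ 503 kPa.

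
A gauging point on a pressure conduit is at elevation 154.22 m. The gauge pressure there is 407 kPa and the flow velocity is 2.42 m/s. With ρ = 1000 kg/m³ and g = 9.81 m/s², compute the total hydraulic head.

Pressure head ψ = P/(ρg) = 407×1000 / (1000 × 9.81) = 41.49 m.
Velocity head = v²/(2g) = 2.42² / (2 × 9.81) = 0.298 m.
h = z + ψ + v²/(2g) = 154.22 + 41.49 + 0.298 = 196.01 m.

h ≈ 196.01 m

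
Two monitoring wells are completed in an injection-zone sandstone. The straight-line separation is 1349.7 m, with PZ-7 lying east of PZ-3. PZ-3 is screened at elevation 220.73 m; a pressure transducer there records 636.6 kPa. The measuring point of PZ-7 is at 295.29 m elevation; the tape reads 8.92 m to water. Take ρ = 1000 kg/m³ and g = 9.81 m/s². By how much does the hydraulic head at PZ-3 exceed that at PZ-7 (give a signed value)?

Δh ≈ -0.75 m

Pressure head at PZ-3: ψ = P/(ρg) = 636.6×1000 / (1000 × 9.81) = 64.89 m.
Total head at PZ-3: h = z + ψ = 220.73 + 64.89 = 285.62 m.
Total head at PZ-7: h = 295.29 − 8.92 = 286.37 m.
Head difference: h(PZ-3) − h(PZ-7) = 285.62 − 286.37 = -0.75 m.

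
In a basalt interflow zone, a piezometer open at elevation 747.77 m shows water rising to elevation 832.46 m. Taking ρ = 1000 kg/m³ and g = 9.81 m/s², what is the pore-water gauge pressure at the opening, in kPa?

Pressure head ψ = h − z = 832.46 − 747.77 = 84.69 m.
P = ρgψ = 1000 × 9.81 × 84.69 = 830809 Pa ≈ 831 kPa.

P ≈ 831 kPa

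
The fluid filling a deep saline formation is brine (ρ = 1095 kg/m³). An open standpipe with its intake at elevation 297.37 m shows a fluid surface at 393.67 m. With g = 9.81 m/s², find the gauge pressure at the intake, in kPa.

Pressure head ψ = h − z = 393.67 − 297.37 = 96.30 m.
P = ρgψ = 1095 × 9.81 × 96.30 = 1034450 Pa ≈ 1030 kPa.

P ≈ 1030 kPa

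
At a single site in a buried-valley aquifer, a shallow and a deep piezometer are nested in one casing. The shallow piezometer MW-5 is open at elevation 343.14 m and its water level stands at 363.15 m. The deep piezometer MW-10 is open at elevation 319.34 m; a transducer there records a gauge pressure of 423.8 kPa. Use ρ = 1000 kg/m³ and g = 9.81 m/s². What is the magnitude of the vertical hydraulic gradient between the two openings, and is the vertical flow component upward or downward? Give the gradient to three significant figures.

|i_v| ≈ 0.0256; vertical flow is downward

Total head at MW-5: h = 363.15 m (water level in the standpipe).
Pressure head at MW-10: ψ = P/(ρg) = 423.8×1000 / (1000 × 9.81) = 43.20 m.
Total head at MW-10: h = z + ψ = 319.34 + 43.20 = 362.54 m.
Δh = h(MW-5) − h(MW-10) = 363.15 − 362.54 = 0.61 m.
Vertical separation Δz = 343.14 − 319.34 = 23.80 m.
|i_v| = |Δh| / Δz = 0.61 / 23.80 = 0.0256.
Head is higher in the shallow piezometer, so vertical flow is downward (recharge condition).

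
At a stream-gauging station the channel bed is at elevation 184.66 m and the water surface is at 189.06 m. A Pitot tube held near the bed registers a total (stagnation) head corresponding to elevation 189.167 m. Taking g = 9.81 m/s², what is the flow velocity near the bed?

v ≈ 1.45 m/s

Near the bed, under hydrostatic conditions, the piezometric head (z + ψ) equals the free-surface elevation, 189.06 m.
Velocity head = total − piezometric = 189.167 − 189.06 = 0.107 m.
v = √(2g·h_v) = √(2 × 9.81 × 0.107) = 1.45 m/s.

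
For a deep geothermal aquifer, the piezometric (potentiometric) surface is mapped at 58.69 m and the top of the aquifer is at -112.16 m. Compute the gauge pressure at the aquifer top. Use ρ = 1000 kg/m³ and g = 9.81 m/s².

P ≈ 1680 kPa

Pressure head at the aquifer top: ψ = h − z = 58.69 − (-112.16) = 170.85 m.
P = ρgψ = 1000 × 9.81 × 170.85 = 1676038 Pa ≈ 1680 kPa.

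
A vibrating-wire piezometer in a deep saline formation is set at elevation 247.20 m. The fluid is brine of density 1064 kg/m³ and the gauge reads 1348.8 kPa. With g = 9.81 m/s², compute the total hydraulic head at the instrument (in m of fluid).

ψ = P/(ρg) = 1348.8×1000 / (1064 × 9.81) = 129.22 m.
h = z + ψ = 247.20 + 129.22 = 376.42 m.

h ≈ 376.42 m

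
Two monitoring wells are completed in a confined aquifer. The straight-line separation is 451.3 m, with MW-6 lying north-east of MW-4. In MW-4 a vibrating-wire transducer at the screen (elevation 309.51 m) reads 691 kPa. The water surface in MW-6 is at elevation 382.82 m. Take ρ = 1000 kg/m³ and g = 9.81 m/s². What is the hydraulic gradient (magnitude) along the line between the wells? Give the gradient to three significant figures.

Pressure head at MW-4: ψ = P/(ρg) = 691×1000 / (1000 × 9.81) = 70.44 m.
Total head at MW-4: h = z + ψ = 309.51 + 70.44 = 379.95 m.
Total head at MW-6: h = 382.82 m (water level in the piezometer is the total head).
Head difference: h(MW-4) − h(MW-6) = 379.95 − 382.82 = -2.87 m.
Hydraulic gradient: i = |Δh| / L = 2.87 / 451.3 = 0.00636.

i ≈ 0.00636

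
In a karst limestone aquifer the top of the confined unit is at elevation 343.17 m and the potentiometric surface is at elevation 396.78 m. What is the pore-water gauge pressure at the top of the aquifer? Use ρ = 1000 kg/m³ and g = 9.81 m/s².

P ≈ 526 kPa

Pressure head at the aquifer top: ψ = h − z = 396.78 − 343.17 = 53.61 m.
P = ρgψ = 1000 × 9.81 × 53.61 = 525914 Pa ≈ 526 kPa.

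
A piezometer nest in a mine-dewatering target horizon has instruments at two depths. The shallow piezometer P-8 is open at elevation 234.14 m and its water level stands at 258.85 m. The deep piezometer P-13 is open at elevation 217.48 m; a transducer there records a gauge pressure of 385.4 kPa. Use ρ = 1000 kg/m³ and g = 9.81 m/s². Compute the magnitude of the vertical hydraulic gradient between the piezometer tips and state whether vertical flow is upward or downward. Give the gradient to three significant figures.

|i_v| ≈ 0.125; vertical flow is downward

Total head at P-8: h = 258.85 m (water level in the standpipe).
Pressure head at P-13: ψ = P/(ρg) = 385.4×1000 / (1000 × 9.81) = 39.29 m.
Total head at P-13: h = z + ψ = 217.48 + 39.29 = 256.77 m.
Δh = h(P-8) − h(P-13) = 258.85 − 256.77 = 2.08 m.
Vertical separation Δz = 234.14 − 217.48 = 16.66 m.
|i_v| = |Δh| / Δz = 2.08 / 16.66 = 0.125.
Head is higher in the shallow piezometer, so vertical flow is downward (recharge condition).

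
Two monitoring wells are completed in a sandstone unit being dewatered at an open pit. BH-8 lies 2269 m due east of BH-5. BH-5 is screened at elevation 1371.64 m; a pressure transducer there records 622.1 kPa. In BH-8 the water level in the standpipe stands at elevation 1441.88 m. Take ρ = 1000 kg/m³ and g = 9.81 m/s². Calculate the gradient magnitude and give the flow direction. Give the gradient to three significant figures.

Pressure head at BH-5: ψ = P/(ρg) = 622.1×1000 / (1000 × 9.81) = 63.41 m.
Total head at BH-5: h = z + ψ = 1371.64 + 63.41 = 1435.05 m.
Total head at BH-8: h = 1441.88 m (water level in the piezometer is the total head).
Head difference: h(BH-5) − h(BH-8) = 1435.05 − 1441.88 = -6.83 m.
Hydraulic gradient: i = |Δh| / L = 6.83 / 2269 = 0.00301.
Flow is from higher to lower head: from BH-8 toward BH-5, i.e. toward the west.

i ≈ 0.00301; groundwater flows toward the west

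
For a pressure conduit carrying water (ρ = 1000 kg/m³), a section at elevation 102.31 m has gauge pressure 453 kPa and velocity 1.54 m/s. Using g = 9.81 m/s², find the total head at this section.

Pressure head ψ = P/(ρg) = 453×1000 / (1000 × 9.81) = 46.18 m.
Velocity head = v²/(2g) = 1.54² / (2 × 9.81) = 0.121 m.
h = z + ψ + v²/(2g) = 102.31 + 46.18 + 0.121 = 148.61 m.

h ≈ 148.61 m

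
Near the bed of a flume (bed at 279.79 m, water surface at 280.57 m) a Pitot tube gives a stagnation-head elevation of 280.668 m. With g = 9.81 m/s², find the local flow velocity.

Near the bed, under hydrostatic conditions, the piezometric head (z + ψ) equals the free-surface elevation, 280.57 m.
Velocity head = total − piezometric = 280.668 − 280.57 = 0.098 m.
v = √(2g·h_v) = √(2 × 9.81 × 0.098) = 1.39 m/s.

v ≈ 1.39 m/s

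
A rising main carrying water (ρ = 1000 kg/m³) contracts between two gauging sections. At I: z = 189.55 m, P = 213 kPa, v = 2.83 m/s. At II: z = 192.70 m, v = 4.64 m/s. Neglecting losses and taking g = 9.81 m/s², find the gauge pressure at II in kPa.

Pressure head at I: ψ₁ = P₁/(ρg) = 213×1000 / (1000 × 9.81) = 21.71 m.
Velocity heads: v₁²/2g = 2.83²/19.62 = 0.408 m; v₂²/2g = 4.64²/19.62 = 1.097 m.
Total head H = z₁ + ψ₁ + v₁²/2g = 189.55 + 21.71 + 0.408 = 211.67 m.
ψ₂ = H − z₂ − v₂²/2g = 211.67 − 192.70 − 1.097 = 17.87 m.
P₂ = ρgψ₂ = 1000 × 9.81 × 17.87 ≈ 175 kPa.

P₂ ≈ 175 kPa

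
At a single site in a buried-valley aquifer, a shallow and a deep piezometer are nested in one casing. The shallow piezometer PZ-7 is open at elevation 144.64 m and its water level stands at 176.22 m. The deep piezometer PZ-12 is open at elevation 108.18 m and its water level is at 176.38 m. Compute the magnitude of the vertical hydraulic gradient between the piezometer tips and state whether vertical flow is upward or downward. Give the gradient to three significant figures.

|i_v| ≈ 0.00439; vertical flow is upward

Total head at PZ-7: h = 176.22 m (water level in the standpipe).
Total head at PZ-12: h = 176.38 m.
Δh = h(PZ-7) − h(PZ-12) = 176.22 − 176.38 = -0.16 m.
Vertical separation Δz = 144.64 − 108.18 = 36.46 m.
|i_v| = |Δh| / Δz = 0.16 / 36.46 = 0.00439.
Head is higher in the deep piezometer, so vertical flow is upward (discharge condition).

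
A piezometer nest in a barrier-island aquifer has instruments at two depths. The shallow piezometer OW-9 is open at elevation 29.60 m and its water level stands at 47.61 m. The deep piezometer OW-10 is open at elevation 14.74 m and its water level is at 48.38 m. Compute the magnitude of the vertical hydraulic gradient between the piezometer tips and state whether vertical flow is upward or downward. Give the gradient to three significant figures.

|i_v| ≈ 0.0518; vertical flow is upward

Total head at OW-9: h = 47.61 m (water level in the standpipe).
Total head at OW-10: h = 48.38 m.
Δh = h(OW-9) − h(OW-10) = 47.61 − 48.38 = -0.77 m.
Vertical separation Δz = 29.60 − 14.74 = 14.86 m.
|i_v| = |Δh| / Δz = 0.77 / 14.86 = 0.0518.
Head is higher in the deep piezometer, so vertical flow is upward (discharge condition).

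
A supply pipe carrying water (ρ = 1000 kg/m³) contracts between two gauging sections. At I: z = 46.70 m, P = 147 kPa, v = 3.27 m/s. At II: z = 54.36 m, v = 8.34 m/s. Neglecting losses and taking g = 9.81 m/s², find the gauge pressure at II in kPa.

Pressure head at I: ψ₁ = P₁/(ρg) = 147×1000 / (1000 × 9.81) = 14.98 m.
Velocity heads: v₁²/2g = 3.27²/19.62 = 0.545 m; v₂²/2g = 8.34²/19.62 = 3.545 m.
Total head H = z₁ + ψ₁ + v₁²/2g = 46.70 + 14.98 + 0.545 = 62.23 m.
ψ₂ = H − z₂ − v₂²/2g = 62.23 − 54.36 − 3.545 = 4.32 m.
P₂ = ρgψ₂ = 1000 × 9.81 × 4.32 ≈ 42.4 kPa.

P₂ ≈ 42.4 kPa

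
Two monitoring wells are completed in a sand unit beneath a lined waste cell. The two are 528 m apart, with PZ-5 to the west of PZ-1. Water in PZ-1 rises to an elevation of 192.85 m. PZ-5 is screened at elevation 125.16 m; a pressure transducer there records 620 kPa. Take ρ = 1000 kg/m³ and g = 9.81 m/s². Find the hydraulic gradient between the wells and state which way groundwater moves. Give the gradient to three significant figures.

Total head at PZ-1: h = 192.85 m (water level in the piezometer is the total head).
Pressure head at PZ-5: ψ = P/(ρg) = 620×1000 / (1000 × 9.81) = 63.20 m.
Total head at PZ-5: h = z + ψ = 125.16 + 63.20 = 188.36 m.
Head difference: h(PZ-1) − h(PZ-5) = 192.85 − 188.36 = 4.49 m.
Hydraulic gradient: i = |Δh| / L = 4.49 / 528 = 0.00850.
Flow is from higher to lower head: from PZ-1 toward PZ-5, i.e. toward the west.

i ≈ 0.00850; groundwater flows toward the west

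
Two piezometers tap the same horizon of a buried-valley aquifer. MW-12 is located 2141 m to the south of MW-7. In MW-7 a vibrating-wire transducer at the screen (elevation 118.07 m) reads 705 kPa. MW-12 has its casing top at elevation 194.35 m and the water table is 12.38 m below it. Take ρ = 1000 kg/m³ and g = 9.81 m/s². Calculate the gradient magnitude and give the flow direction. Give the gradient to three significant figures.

Pressure head at MW-7: ψ = P/(ρg) = 705×1000 / (1000 × 9.81) = 71.87 m.
Total head at MW-7: h = z + ψ = 118.07 + 71.87 = 189.94 m.
Total head at MW-12: h = 194.35 − 12.38 = 181.97 m.
Head difference: h(MW-7) − h(MW-12) = 189.94 − 181.97 = 7.97 m.
Hydraulic gradient: i = |Δh| / L = 7.97 / 2141 = 0.00372.
Flow is from higher to lower head: from MW-7 toward MW-12, i.e. toward the south.

i ≈ 0.00372; groundwater flows toward the south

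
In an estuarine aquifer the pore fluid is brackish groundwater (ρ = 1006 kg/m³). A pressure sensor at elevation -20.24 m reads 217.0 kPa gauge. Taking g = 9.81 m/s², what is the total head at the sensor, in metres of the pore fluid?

ψ = P/(ρg) = 217.0×1000 / (1006 × 9.81) = 21.99 m.
h = z + ψ = -20.24 + 21.99 = 1.75 m.

h ≈ 1.75 m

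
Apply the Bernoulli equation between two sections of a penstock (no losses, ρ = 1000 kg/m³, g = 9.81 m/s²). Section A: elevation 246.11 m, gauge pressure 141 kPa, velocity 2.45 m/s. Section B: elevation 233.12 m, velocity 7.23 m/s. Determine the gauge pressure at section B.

Pressure head at A: ψ₁ = P₁/(ρg) = 141×1000 / (1000 × 9.81) = 14.37 m.
Velocity heads: v₁²/2g = 2.45²/19.62 = 0.306 m; v₂²/2g = 7.23²/19.62 = 2.664 m.
Total head H = z₁ + ψ₁ + v₁²/2g = 246.11 + 14.37 + 0.306 = 260.79 m.
ψ₂ = H − z₂ − v₂²/2g = 260.79 − 233.12 − 2.664 = 25.01 m.
P₂ = ρgψ₂ = 1000 × 9.81 × 25.01 ≈ 245 kPa.

P₂ ≈ 245 kPa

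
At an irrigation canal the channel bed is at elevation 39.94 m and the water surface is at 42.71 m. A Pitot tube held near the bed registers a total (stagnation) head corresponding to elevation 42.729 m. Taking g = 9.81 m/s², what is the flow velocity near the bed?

v ≈ 0.611 m/s

Near the bed, under hydrostatic conditions, the piezometric head (z + ψ) equals the free-surface elevation, 42.71 m.
Velocity head = total − piezometric = 42.729 − 42.71 = 0.019 m.
v = √(2g·h_v) = √(2 × 9.81 × 0.019) = 0.611 m/s.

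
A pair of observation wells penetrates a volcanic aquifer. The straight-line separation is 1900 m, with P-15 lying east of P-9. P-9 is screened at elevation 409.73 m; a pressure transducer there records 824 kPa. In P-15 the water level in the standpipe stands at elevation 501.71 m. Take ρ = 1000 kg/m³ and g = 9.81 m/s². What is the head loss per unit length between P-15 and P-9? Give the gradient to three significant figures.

i ≈ 0.00420 m/m

Pressure head at P-9: ψ = P/(ρg) = 824×1000 / (1000 × 9.81) = 84.00 m.
Total head at P-9: h = z + ψ = 409.73 + 84.00 = 493.73 m.
Total head at P-15: h = 501.71 m (water level in the piezometer is the total head).
Head difference: h(P-9) − h(P-15) = 493.73 − 501.71 = -7.98 m.
Hydraulic gradient: i = |Δh| / L = 7.98 / 1900 = 0.00420.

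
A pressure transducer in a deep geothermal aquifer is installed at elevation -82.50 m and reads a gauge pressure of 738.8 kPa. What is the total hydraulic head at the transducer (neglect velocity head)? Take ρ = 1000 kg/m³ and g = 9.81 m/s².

h ≈ -7.19 m

ψ = P/(ρg) = 738.8×1000 / (1000 × 9.81) = 75.31 m.
h = z + ψ = -82.50 + 75.31 = -7.19 m.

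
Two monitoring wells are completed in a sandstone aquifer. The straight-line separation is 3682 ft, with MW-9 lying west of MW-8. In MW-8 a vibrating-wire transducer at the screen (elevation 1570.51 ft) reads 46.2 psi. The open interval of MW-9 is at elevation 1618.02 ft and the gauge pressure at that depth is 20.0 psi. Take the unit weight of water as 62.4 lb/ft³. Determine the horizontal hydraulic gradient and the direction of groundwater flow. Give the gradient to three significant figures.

i ≈ 0.00352; groundwater flows toward the west

Pressure head at MW-8: ψ = 144·P/γ = 144 × 46.2 / 62.4 = 106.62 ft.
Total head at MW-8: h = z + ψ = 1570.51 + 106.62 = 1677.13 ft.
Pressure head at MW-9: ψ = 144·P/γ = 144 × 20.0 / 62.4 = 46.15 ft.
Total head at MW-9: h = z + ψ = 1618.02 + 46.15 = 1664.17 ft.
Head difference: h(MW-8) − h(MW-9) = 1677.13 − 1664.17 = 12.96 ft.
Hydraulic gradient: i = |Δh| / L = 12.96 / 3682 = 0.00352.
Flow is from higher to lower head: from MW-8 toward MW-9, i.e. toward the west.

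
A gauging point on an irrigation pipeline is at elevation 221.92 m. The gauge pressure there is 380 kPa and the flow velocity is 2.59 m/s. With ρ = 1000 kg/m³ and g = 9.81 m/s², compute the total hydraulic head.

Pressure head ψ = P/(ρg) = 380×1000 / (1000 × 9.81) = 38.74 m.
Velocity head = v²/(2g) = 2.59² / (2 × 9.81) = 0.342 m.
h = z + ψ + v²/(2g) = 221.92 + 38.74 + 0.342 = 261.00 m.

h ≈ 261.00 m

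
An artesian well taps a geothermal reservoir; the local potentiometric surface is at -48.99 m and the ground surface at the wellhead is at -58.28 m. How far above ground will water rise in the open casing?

Water rises to the potentiometric surface, so the rise above ground = -48.99 − (-58.28) = 9.29 m.

≈ 9.29 m above ground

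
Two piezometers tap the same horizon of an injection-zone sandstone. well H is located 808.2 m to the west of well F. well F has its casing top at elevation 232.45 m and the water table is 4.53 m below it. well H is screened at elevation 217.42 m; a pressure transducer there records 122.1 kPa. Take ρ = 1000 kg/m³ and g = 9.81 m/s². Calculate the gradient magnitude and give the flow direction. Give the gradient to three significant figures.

Total head at well F: h = 232.45 − 4.53 = 227.92 m.
Pressure head at well H: ψ = P/(ρg) = 122.1×1000 / (1000 × 9.81) = 12.45 m.
Total head at well H: h = z + ψ = 217.42 + 12.45 = 229.87 m.
Head difference: h(well F) − h(well H) = 227.92 − 229.87 = -1.95 m.
Hydraulic gradient: i = |Δh| / L = 1.95 / 808.2 = 0.00241.
Flow is from higher to lower head: from well H toward well F, i.e. toward the east.

i ≈ 0.00241; groundwater flows toward the east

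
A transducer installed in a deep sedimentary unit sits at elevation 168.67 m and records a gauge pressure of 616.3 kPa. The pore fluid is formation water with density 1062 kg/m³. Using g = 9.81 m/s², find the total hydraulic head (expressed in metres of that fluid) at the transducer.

ψ = P/(ρg) = 616.3×1000 / (1062 × 9.81) = 59.16 m.
h = z + ψ = 168.67 + 59.16 = 227.83 m.

h ≈ 227.83 m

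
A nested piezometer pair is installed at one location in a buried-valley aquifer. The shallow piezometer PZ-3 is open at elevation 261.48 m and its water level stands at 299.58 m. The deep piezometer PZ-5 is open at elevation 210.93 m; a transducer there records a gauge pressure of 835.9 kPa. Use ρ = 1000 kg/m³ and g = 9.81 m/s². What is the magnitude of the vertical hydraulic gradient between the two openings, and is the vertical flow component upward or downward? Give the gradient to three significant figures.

|i_v| ≈ 0.0681; vertical flow is downward

Total head at PZ-3: h = 299.58 m (water level in the standpipe).
Pressure head at PZ-5: ψ = P/(ρg) = 835.9×1000 / (1000 × 9.81) = 85.21 m.
Total head at PZ-5: h = z + ψ = 210.93 + 85.21 = 296.14 m.
Δh = h(PZ-3) − h(PZ-5) = 299.58 − 296.14 = 3.44 m.
Vertical separation Δz = 261.48 − 210.93 = 50.55 m.
|i_v| = |Δh| / Δz = 3.44 / 50.55 = 0.0681.
Head is higher in the shallow piezometer, so vertical flow is downward (recharge condition).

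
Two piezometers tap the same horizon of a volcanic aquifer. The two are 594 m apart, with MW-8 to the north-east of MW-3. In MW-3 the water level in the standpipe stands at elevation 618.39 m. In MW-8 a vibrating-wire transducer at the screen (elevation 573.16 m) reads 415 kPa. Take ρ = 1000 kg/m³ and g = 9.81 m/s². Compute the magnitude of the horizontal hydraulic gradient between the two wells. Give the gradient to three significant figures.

Total head at MW-3: h = 618.39 m (water level in the piezometer is the total head).
Pressure head at MW-8: ψ = P/(ρg) = 415×1000 / (1000 × 9.81) = 42.30 m.
Total head at MW-8: h = z + ψ = 573.16 + 42.30 = 615.46 m.
Head difference: h(MW-3) − h(MW-8) = 618.39 − 615.46 = 2.93 m.
Hydraulic gradient: i = |Δh| / L = 2.93 / 594 = 0.00493.

i ≈ 0.00493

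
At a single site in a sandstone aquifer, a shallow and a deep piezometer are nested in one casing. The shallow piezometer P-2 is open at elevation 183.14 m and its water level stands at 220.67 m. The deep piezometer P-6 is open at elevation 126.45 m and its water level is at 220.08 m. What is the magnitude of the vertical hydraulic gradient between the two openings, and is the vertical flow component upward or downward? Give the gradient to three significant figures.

|i_v| ≈ 0.0104; vertical flow is downward

Total head at P-2: h = 220.67 m (water level in the standpipe).
Total head at P-6: h = 220.08 m.
Δh = h(P-2) − h(P-6) = 220.67 − 220.08 = 0.59 m.
Vertical separation Δz = 183.14 − 126.45 = 56.69 m.
|i_v| = |Δh| / Δz = 0.59 / 56.69 = 0.0104.
Head is higher in the shallow piezometer, so vertical flow is downward (recharge condition).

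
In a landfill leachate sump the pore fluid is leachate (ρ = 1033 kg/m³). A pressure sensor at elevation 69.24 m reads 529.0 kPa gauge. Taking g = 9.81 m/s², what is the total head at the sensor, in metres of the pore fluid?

h ≈ 121.44 m

ψ = P/(ρg) = 529.0×1000 / (1033 × 9.81) = 52.20 m.
h = z + ψ = 69.24 + 52.20 = 121.44 m.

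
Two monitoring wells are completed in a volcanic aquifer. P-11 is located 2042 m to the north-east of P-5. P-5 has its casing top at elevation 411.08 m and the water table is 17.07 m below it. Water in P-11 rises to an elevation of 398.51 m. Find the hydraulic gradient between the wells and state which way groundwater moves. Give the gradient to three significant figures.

Total head at P-5: h = 411.08 − 17.07 = 394.01 m.
Total head at P-11: h = 398.51 m (water level in the piezometer is the total head).
Head difference: h(P-5) − h(P-11) = 394.01 − 398.51 = -4.50 m.
Hydraulic gradient: i = |Δh| / L = 4.50 / 2042 = 0.00220.
Flow is from higher to lower head: from P-11 toward P-5, i.e. toward the south-west.

i ≈ 0.00220; groundwater flows toward the south-west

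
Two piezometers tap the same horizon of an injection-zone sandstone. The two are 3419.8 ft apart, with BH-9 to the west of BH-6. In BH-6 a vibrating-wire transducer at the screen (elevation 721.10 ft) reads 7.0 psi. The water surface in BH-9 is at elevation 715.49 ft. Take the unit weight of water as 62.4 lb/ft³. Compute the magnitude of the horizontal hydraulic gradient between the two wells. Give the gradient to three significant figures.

i ≈ 0.00636

Pressure head at BH-6: ψ = 144·P/γ = 144 × 7.0 / 62.4 = 16.15 ft.
Total head at BH-6: h = z + ψ = 721.10 + 16.15 = 737.25 ft.
Total head at BH-9: h = 715.49 ft (water level in the piezometer is the total head).
Head difference: h(BH-6) − h(BH-9) = 737.25 − 715.49 = 21.76 ft.
Hydraulic gradient: i = |Δh| / L = 21.76 / 3419.8 = 0.00636.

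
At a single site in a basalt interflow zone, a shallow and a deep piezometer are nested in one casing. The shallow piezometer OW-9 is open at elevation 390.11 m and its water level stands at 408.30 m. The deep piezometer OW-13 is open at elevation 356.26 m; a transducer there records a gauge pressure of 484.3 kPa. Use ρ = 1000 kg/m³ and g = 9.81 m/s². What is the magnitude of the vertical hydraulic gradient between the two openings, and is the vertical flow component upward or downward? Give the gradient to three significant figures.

Total head at OW-9: h = 408.30 m (water level in the standpipe).
Pressure head at OW-13: ψ = P/(ρg) = 484.3×1000 / (1000 × 9.81) = 49.37 m.
Total head at OW-13: h = z + ψ = 356.26 + 49.37 = 405.63 m.
Δh = h(OW-9) − h(OW-13) = 408.30 − 405.63 = 2.67 m.
Vertical separation Δz = 390.11 − 356.26 = 33.85 m.
|i_v| = |Δh| / Δz = 2.67 / 33.85 = 0.0789.
Head is higher in the shallow piezometer, so vertical flow is downward (recharge condition).

|i_v| ≈ 0.0789; vertical flow is downward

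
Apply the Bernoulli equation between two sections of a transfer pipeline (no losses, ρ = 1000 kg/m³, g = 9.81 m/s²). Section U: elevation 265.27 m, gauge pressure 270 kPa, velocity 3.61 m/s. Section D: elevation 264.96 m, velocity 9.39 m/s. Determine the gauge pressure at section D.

Pressure head at U: ψ₁ = P₁/(ρg) = 270×1000 / (1000 × 9.81) = 27.52 m.
Velocity heads: v₁²/2g = 3.61²/19.62 = 0.664 m; v₂²/2g = 9.39²/19.62 = 4.494 m.
Total head H = z₁ + ψ₁ + v₁²/2g = 265.27 + 27.52 + 0.664 = 293.45 m.
ψ₂ = H − z₂ − v₂²/2g = 293.45 − 264.96 − 4.494 = 24.00 m.
P₂ = ρgψ₂ = 1000 × 9.81 × 24.00 ≈ 235 kPa.

P₂ ≈ 235 kPa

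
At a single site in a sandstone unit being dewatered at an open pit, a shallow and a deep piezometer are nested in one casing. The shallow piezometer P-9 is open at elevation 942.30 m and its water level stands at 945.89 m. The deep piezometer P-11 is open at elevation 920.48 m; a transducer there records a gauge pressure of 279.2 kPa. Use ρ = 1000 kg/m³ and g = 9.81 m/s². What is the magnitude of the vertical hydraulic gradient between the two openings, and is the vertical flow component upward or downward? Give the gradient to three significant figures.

Total head at P-9: h = 945.89 m (water level in the standpipe).
Pressure head at P-11: ψ = P/(ρg) = 279.2×1000 / (1000 × 9.81) = 28.46 m.
Total head at P-11: h = z + ψ = 920.48 + 28.46 = 948.94 m.
Δh = h(P-9) − h(P-11) = 945.89 − 948.94 = -3.05 m.
Vertical separation Δz = 942.30 − 920.48 = 21.82 m.
|i_v| = |Δh| / Δz = 3.05 / 21.82 = 0.140.
Head is higher in the deep piezometer, so vertical flow is upward (discharge condition).

|i_v| ≈ 0.140; vertical flow is upward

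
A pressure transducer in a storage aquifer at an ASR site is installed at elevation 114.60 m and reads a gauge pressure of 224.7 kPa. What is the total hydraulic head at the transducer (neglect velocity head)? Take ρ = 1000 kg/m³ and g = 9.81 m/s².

h ≈ 137.51 m

ψ = P/(ρg) = 224.7×1000 / (1000 × 9.81) = 22.91 m.
h = z + ψ = 114.60 + 22.91 = 137.51 m.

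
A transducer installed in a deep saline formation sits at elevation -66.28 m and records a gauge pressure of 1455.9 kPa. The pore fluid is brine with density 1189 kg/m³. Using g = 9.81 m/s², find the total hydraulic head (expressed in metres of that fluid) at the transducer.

h ≈ 58.54 m

ψ = P/(ρg) = 1455.9×1000 / (1189 × 9.81) = 124.82 m.
h = z + ψ = -66.28 + 124.82 = 58.54 m.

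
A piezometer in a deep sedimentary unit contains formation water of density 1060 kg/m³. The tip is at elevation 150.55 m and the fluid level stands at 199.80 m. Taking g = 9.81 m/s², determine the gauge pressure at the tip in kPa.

P ≈ 512 kPa

Pressure head ψ = h − z = 199.80 − 150.55 = 49.25 m.
P = ρgψ = 1060 × 9.81 × 49.25 = 512131 Pa ≈ 512 kPa.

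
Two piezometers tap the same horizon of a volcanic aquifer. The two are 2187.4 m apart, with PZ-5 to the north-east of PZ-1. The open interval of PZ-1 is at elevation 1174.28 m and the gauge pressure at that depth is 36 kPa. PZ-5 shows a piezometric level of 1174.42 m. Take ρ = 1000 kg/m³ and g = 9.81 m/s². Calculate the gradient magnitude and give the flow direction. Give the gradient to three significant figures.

Pressure head at PZ-1: ψ = P/(ρg) = 36×1000 / (1000 × 9.81) = 3.67 m.
Total head at PZ-1: h = z + ψ = 1174.28 + 3.67 = 1177.95 m.
Total head at PZ-5: h = 1174.42 m (water level in the piezometer is the total head).
Head difference: h(PZ-1) − h(PZ-5) = 1177.95 − 1174.42 = 3.53 m.
Hydraulic gradient: i = |Δh| / L = 3.53 / 2187.4 = 0.00161.
Flow is from higher to lower head: from PZ-1 toward PZ-5, i.e. toward the north-east.

i ≈ 0.00161; groundwater flows toward the north-east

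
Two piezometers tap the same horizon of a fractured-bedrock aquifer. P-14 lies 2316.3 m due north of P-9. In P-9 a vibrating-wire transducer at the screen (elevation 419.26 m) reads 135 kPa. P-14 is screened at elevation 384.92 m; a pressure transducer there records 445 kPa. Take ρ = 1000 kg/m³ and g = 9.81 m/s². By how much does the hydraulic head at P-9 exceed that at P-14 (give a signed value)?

Pressure head at P-9: ψ = P/(ρg) = 135×1000 / (1000 × 9.81) = 13.76 m.
Total head at P-9: h = z + ψ = 419.26 + 13.76 = 433.02 m.
Pressure head at P-14: ψ = P/(ρg) = 445×1000 / (1000 × 9.81) = 45.36 m.
Total head at P-14: h = z + ψ = 384.92 + 45.36 = 430.28 m.
Head difference: h(P-9) − h(P-14) = 433.02 − 430.28 = 2.74 m.

Δh ≈ 2.74 m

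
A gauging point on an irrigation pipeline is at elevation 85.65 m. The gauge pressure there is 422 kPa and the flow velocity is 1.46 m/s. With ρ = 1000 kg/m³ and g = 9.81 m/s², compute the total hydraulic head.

Pressure head ψ = P/(ρg) = 422×1000 / (1000 × 9.81) = 43.02 m.
Velocity head = v²/(2g) = 1.46² / (2 × 9.81) = 0.109 m.
h = z + ψ + v²/(2g) = 85.65 + 43.02 + 0.109 = 128.78 m.

h ≈ 128.78 m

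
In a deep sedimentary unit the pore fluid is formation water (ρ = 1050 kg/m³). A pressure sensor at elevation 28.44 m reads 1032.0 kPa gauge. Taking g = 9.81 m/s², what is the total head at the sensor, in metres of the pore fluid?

h ≈ 128.63 m

ψ = P/(ρg) = 1032.0×1000 / (1050 × 9.81) = 100.19 m.
h = z + ψ = 28.44 + 100.19 = 128.63 m.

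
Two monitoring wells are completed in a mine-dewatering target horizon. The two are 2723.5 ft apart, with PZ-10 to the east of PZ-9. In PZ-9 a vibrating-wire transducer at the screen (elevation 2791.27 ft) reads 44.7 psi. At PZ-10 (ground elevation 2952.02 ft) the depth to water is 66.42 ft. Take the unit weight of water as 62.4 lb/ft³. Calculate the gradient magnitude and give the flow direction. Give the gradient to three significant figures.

Pressure head at PZ-9: ψ = 144·P/γ = 144 × 44.7 / 62.4 = 103.15 ft.
Total head at PZ-9: h = z + ψ = 2791.27 + 103.15 = 2894.42 ft.
Total head at PZ-10: h = 2952.02 − 66.42 = 2885.60 ft.
Head difference: h(PZ-9) − h(PZ-10) = 2894.42 − 2885.60 = 8.82 ft.
Hydraulic gradient: i = |Δh| / L = 8.82 / 2723.5 = 0.00324.
Flow is from higher to lower head: from PZ-9 toward PZ-10, i.e. toward the east.

i ≈ 0.00324; groundwater flows toward the east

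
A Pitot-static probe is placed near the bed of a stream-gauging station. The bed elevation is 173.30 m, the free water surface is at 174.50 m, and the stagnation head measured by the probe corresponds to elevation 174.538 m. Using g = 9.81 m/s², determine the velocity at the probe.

v ≈ 0.863 m/s

Near the bed, under hydrostatic conditions, the piezometric head (z + ψ) equals the free-surface elevation, 174.50 m.
Velocity head = total − piezometric = 174.538 − 174.50 = 0.038 m.
v = √(2g·h_v) = √(2 × 9.81 × 0.038) = 0.863 m/s.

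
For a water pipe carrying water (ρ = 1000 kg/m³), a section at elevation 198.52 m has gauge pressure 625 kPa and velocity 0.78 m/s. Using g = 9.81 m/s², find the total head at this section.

h ≈ 262.26 m

Pressure head ψ = P/(ρg) = 625×1000 / (1000 × 9.81) = 63.71 m.
Velocity head = v²/(2g) = 0.78² / (2 × 9.81) = 0.031 m.
h = z + ψ + v²/(2g) = 198.52 + 63.71 + 0.031 = 262.26 m.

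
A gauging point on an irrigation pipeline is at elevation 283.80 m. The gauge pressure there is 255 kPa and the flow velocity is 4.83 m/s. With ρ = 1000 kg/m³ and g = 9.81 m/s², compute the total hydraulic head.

h ≈ 310.98 m

Pressure head ψ = P/(ρg) = 255×1000 / (1000 × 9.81) = 25.99 m.
Velocity head = v²/(2g) = 4.83² / (2 × 9.81) = 1.189 m.
h = z + ψ + v²/(2g) = 283.80 + 25.99 + 1.189 = 310.98 m.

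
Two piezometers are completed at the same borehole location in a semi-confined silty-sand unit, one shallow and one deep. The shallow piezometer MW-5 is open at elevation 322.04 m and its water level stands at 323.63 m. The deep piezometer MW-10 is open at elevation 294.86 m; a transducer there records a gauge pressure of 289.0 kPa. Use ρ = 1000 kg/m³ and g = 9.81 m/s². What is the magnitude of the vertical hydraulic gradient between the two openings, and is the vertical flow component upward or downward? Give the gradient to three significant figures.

Total head at MW-5: h = 323.63 m (water level in the standpipe).
Pressure head at MW-10: ψ = P/(ρg) = 289.0×1000 / (1000 × 9.81) = 29.46 m.
Total head at MW-10: h = z + ψ = 294.86 + 29.46 = 324.32 m.
Δh = h(MW-5) − h(MW-10) = 323.63 − 324.32 = -0.69 m.
Vertical separation Δz = 322.04 − 294.86 = 27.18 m.
|i_v| = |Δh| / Δz = 0.69 / 27.18 = 0.0254.
Head is higher in the deep piezometer, so vertical flow is upward (discharge condition).

|i_v| ≈ 0.0254; vertical flow is upward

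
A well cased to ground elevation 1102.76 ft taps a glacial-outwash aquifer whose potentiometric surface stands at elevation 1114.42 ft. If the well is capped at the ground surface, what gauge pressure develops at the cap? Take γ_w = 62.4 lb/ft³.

P ≈ 5.05 psi

Head above the cap: Δh = 1114.42 − 1102.76 = 11.66 ft.
P = γΔh/144 = 62.4 × 11.66 / 144 = 5.05 psi.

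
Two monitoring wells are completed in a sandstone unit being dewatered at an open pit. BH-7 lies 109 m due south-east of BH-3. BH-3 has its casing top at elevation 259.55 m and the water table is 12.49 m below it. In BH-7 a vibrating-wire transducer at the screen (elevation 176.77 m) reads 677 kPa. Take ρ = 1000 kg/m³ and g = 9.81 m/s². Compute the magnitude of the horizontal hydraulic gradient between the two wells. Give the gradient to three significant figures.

i ≈ 0.0117

Total head at BH-3: h = 259.55 − 12.49 = 247.06 m.
Pressure head at BH-7: ψ = P/(ρg) = 677×1000 / (1000 × 9.81) = 69.01 m.
Total head at BH-7: h = z + ψ = 176.77 + 69.01 = 245.78 m.
Head difference: h(BH-3) − h(BH-7) = 247.06 − 245.78 = 1.28 m.
Hydraulic gradient: i = |Δh| / L = 1.28 / 109 = 0.0117.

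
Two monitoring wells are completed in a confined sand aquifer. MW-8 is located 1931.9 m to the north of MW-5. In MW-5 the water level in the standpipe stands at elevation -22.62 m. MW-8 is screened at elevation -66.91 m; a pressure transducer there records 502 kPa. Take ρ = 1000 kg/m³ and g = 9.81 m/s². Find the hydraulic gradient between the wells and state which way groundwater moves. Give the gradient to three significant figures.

i ≈ 0.00356; groundwater flows toward the south

Total head at MW-5: h = -22.62 m (water level in the piezometer is the total head).
Pressure head at MW-8: ψ = P/(ρg) = 502×1000 / (1000 × 9.81) = 51.17 m.
Total head at MW-8: h = z + ψ = -66.91 + 51.17 = -15.74 m.
Head difference: h(MW-5) − h(MW-8) = -22.62 − (-15.74) = -6.88 m.
Hydraulic gradient: i = |Δh| / L = 6.88 / 1931.9 = 0.00356.
Flow is from higher to lower head: from MW-8 toward MW-5, i.e. toward the south.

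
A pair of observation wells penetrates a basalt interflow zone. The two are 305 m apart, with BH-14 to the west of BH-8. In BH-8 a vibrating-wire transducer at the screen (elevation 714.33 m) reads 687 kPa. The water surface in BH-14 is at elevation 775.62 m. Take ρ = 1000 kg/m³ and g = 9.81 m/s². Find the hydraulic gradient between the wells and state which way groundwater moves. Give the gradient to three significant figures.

i ≈ 0.0287; groundwater flows toward the west

Pressure head at BH-8: ψ = P/(ρg) = 687×1000 / (1000 × 9.81) = 70.03 m.
Total head at BH-8: h = z + ψ = 714.33 + 70.03 = 784.36 m.
Total head at BH-14: h = 775.62 m (water level in the piezometer is the total head).
Head difference: h(BH-8) − h(BH-14) = 784.36 − 775.62 = 8.74 m.
Hydraulic gradient: i = |Δh| / L = 8.74 / 305 = 0.0287.
Flow is from higher to lower head: from BH-8 toward BH-14, i.e. toward the west.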